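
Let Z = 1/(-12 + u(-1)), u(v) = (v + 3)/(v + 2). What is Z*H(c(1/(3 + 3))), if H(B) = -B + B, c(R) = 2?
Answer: 0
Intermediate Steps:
u(v) = (3 + v)/(2 + v)
H(B) = 0
Z = -⅒ (Z = 1/(-12 + (3 - 1)/(2 - 1)) = 1/(-12 + 2/1) = 1/(-12 + 1*2) = 1/(-12 + 2) = 1/(-10) = -⅒ ≈ -0.10000)
Z*H(c(1/(3 + 3))) = -⅒*0 = 0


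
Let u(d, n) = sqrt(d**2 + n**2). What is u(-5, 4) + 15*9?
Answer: 135 + sqrt(41) ≈ 141.40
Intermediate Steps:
u(-5, 4) + 15*9 = sqrt((-5)**2 + 4**2) + 15*9 = sqrt(25 + 16) + 135 = sqrt(41) + 135 = 135 + sqrt(41)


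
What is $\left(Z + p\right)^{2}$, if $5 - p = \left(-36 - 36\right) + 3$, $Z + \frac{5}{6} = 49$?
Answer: $\frac{537289}{36} \approx 14925.0$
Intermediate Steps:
$Z = \frac{289}{6}$ ($Z = - \frac{5}{6} + 49 = \frac{289}{6} \approx 48.167$)
$p = 74$ ($p = 5 - \left(\left(-36 - 36\right) + 3\right) = 5 - \left(-72 + 3\right) = 5 - -69 = 5 + 69 = 74$)
$\left(Z + p\right)^{2} = \left(\frac{289}{6} + 74\right)^{2} = \left(\frac{733}{6}\right)^{2} = \frac{537289}{36}$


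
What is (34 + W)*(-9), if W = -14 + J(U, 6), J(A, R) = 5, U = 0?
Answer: -225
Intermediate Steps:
W = -9 (W = -14 + 5 = -9)
(34 + W)*(-9) = (34 - 9)*(-9) = 25*(-9) = -225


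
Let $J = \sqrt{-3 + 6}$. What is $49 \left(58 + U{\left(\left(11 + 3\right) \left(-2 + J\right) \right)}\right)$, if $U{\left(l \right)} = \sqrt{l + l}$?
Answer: $2842 + 98 \sqrt{-14 + 7 \sqrt{3}} \approx 2842.0 + 134.22 i$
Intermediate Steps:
$J = \sqrt{3} \approx 1.732$
$U{\left(l \right)} = \sqrt{2} \sqrt{l}$ ($U{\left(l \right)} = \sqrt{2 l} = \sqrt{2} \sqrt{l}$)
$49 \left(58 + U{\left(\left(11 + 3\right) \left(-2 + J\right) \right)}\right) = 49 \left(58 + \sqrt{2} \sqrt{\left(11 + 3\right) \left(-2 + \sqrt{3}\right)}\right) = 49 \left(58 + \sqrt{2} \sqrt{14 \left(-2 + \sqrt{3}\right)}\right) = 49 \left(58 + \sqrt{2} \sqrt{-28 + 14 \sqrt{3}}\right) = 2842 + 49 \sqrt{2} \sqrt{-28 + 14 \sqrt{3}}$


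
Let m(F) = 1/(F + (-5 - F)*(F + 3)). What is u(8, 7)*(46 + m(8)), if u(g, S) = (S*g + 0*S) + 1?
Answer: 117971/45 ≈ 2621.6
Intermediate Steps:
m(F) = 1/(F + (-5 - F)*(3 + F))
u(g, S) = 1 + S*g (u(g, S) = (S*g + 0) + 1 = S*g + 1 = 1 + S*g)
u(8, 7)*(46 + m(8)) = (1 + 7*8)*(46 - 1/(15 + 8**2 + 7*8)) = (1 + 56)*(46 - 1/(15 + 64 + 56)) = 57*(46 - 1/135) = 57*(6209/135) = 117971/45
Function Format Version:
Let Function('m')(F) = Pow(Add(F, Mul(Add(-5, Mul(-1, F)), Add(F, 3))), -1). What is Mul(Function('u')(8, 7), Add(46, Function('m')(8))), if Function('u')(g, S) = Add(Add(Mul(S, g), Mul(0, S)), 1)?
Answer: Rational(117971, 45) ≈ 2621.6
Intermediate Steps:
Function('m')(F) = Pow(Add(F, Mul(Add(-5, Mul(-1, F)), Add(3, F))), -1)
Function('u')(g, S) = Add(1, Mul(S, g)) (Function('u')(g, S) = Add(Add(Mul(S, g), 0), 1) = Add(Mul(S, g), 1) = Add(1, Mul(S, g)))
Mul(Function('u')(8, 7), Add(46, Function('m')(8))) = Mul(Add(1, Mul(7, 8)), Add(46, Mul(-1, Pow(Add(15, Pow(8, 2), Mul(7, 8)), -1)))) = Mul(Add(1, 56), Add(46, Mul(-1, Pow(Add(15, 64, 56), -1)))) = Mul(57, Add(46, Mul(-1, Pow(135, -1)))) = Mul(57, Add(46, Mul(-1, Rational(1, 135)))) = Mul(57, Add(46, Rational(-1, 135))) = Mul(57, Rational(6209, 135)) = Rational(117971, 45)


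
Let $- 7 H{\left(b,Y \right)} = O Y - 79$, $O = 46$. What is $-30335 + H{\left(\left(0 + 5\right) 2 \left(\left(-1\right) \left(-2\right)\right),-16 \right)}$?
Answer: $- \frac{211530}{7} \approx -30219.0$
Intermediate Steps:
$H{\left(b,Y \right)} = \frac{79}{7} - \frac{46 Y}{7}$ ($H{\left(b,Y \right)} = - \frac{46 Y - 79}{7} = - \frac{-79 + 46 Y}{7} = \frac{79}{7} - \frac{46 Y}{7}$)
$-30335 + H{\left(\left(0 + 5\right) 2 \left(\left(-1\right) \left(-2\right)\right),-16 \right)} = -30335 + \left(\frac{79}{7} - - \frac{736}{7}\right) = -30335 + \left(\frac{79}{7} + \frac{736}{7}\right) = -30335 + \frac{815}{7} = - \frac{211530}{7}$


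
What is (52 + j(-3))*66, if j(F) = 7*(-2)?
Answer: 2508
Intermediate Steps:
j(F) = -14
(52 + j(-3))*66 = (52 - 14)*66 = 38*66 = 2508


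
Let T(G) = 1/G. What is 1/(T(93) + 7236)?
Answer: 93/672949 ≈ 0.00013820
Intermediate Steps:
1/(T(93) + 7236) = 1/(1/93 + 7236) = 1/(672949/93) = 93/672949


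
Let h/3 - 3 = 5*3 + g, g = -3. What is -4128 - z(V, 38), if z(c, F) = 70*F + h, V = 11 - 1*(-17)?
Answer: -6833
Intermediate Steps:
V = 28 (V = 11 + 17 = 28)
h = 45 (h = 9 + 3*(5*3 - 3) = 9 + 3*(15 - 3) = 9 + 3*12 = 9 + 36 = 45)
z(c, F) = 45 + 70*F (z(c, F) = 70*F + 45 = 45 + 70*F)
-4128 - z(V, 38) = -4128 - (45 + 70*38) = -4128 - (45 + 2660) = -4128 - 1*2705 = -4128 - 2705 = -6833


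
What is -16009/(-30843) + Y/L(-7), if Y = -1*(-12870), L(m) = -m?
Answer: 397061473/215901 ≈ 1839.1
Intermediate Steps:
Y = 12870
-16009/(-30843) + Y/L(-7) = -16009/(-30843) + 12870/((-1*(-7))) = -16009*(-1/30843) + 12870/7 = 16009/30843 + 12870*(⅐) = 16009/30843 + 12870/7 = 397061473/215901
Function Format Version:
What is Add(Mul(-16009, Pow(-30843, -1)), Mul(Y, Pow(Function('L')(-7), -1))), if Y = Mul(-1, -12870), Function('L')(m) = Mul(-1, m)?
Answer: Rational(397061473, 215901) ≈ 1839.1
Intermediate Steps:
Y = 12870
Add(Mul(-16009, Pow(-30843, -1)), Mul(Y, Pow(Function('L')(-7), -1))) = Add(Mul(-16009, Pow(-30843, -1)), Mul(12870, Pow(Mul(-1, -7), -1))) = Add(Mul(-16009, Rational(-1, 30843)), Mul(12870, Pow(7, -1))) = Add(Rational(16009, 30843), Mul(12870, Rational(1, 7))) = Add(Rational(16009, 30843), Rational(12870, 7)) = Rational(397061473, 215901)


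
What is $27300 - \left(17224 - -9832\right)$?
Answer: $244$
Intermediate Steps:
$27300 - \left(17224 - -9832\right) = 27300 - \left(17224 + 9832\right) = 27300 - 27056 = 244$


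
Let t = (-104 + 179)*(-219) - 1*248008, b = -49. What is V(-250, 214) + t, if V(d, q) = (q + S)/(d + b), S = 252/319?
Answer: -25221952491/95381 ≈ -2.6443e+5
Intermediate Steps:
S = 252/319 (S = 252*(1/319) = 252/319 ≈ 0.78997)
V(d, q) = (252/319 + q)/(-49 + d) (V(d, q) = (q + 252/319)/(d - 49) = (252/319 + q)/(-49 + d))
t = -264433 (t = 75*(-219) - 248008 = -16425 - 248008 = -264433)
V(-250, 214) + t = (252/319 + 214)/(-49 - 250) - 264433 = (68518/319)/(-299) - 264433 = -1/299*68518/319 - 264433 = -68518/95381 - 264433 = -25221952491/95381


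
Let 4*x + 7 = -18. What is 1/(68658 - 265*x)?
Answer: 4/281257 ≈ 1.4222e-5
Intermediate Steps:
x = -25/4 (x = -7/4 + (¼)*(-18) = -7/4 - 9/2 = -25/4 ≈ -6.2500)
1/(68658 - 265*x) = 1/(68658 - 265*(-25/4)) = 1/(68658 + 6625/4) = 1/(281257/4) = 4/281257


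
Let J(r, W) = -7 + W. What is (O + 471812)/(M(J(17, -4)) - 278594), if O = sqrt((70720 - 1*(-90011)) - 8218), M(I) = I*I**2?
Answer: -471812/279925 - sqrt(152513)/279925 ≈ -1.6869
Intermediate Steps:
M(I) = I**3
O = sqrt(152513) (O = sqrt((70720 + 90011) - 8218) = sqrt(160731 - 8218) = sqrt(152513) ≈ 390.53)
(O + 471812)/(M(J(17, -4)) - 278594) = (sqrt(152513) + 471812)/((-7 - 4)**3 - 278594) = (471812 + sqrt(152513))/((-11)**3 - 278594) = (471812 + sqrt(152513))/(-1331 - 278594) = (471812 + sqrt(152513))/(-279925) = (471812 + sqrt(152513))*(-1/279925) = -471812/279925 - sqrt(152513)/279925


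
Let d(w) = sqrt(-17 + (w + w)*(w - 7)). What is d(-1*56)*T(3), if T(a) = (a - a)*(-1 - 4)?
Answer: 0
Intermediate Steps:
d(w) = sqrt(-17 + 2*w*(-7 + w)) (d(w) = sqrt(-17 + (2*w)*(-7 + w)) = sqrt(-17 + 2*w*(-7 + w)))
T(a) = 0 (T(a) = 0*(-5) = 0)
d(-1*56)*T(3) = sqrt(-17 - (-14)*56 + 2*(-1*56)**2)*0 = sqrt(-17 - 14*(-56) + 2*(-56)**2)*0 = sqrt(-17 + 784 + 2*3136)*0 = sqrt(-17 + 784 + 6272)*0 = sqrt(7039)*0 = 0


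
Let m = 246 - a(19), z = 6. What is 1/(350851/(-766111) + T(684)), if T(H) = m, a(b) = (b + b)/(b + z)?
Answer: 19152775/4673699157 ≈ 0.0040980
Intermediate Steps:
a(b) = 2*b/(6 + b) (a(b) = (b + b)/(b + 6) = (2*b)/(6 + b) = 2*b/(6 + b))
m = 6112/25 (m = 246 - 2*19/(6 + 19) = 246 - 2*19/25 = 246 - 1*38/25 = 246 - 38/25 = 6112/25 ≈ 244.48)
T(H) = 6112/25
1/(350851/(-766111) + T(684)) = 1/(350851/(-766111) + 6112/25) = 1/(350851*(-1/766111) + 6112/25) = 1/(-350851/766111 + 6112/25) = 1/(4673699157/19152775) = 19152775/4673699157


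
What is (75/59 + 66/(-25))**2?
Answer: 4076361/2175625 ≈ 1.8736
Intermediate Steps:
(75/59 + 66/(-25))**2 = (75*(1/59) + 66*(-1/25))**2 = (75/59 - 66/25)**2 = (-2019/1475)**2 = 4076361/2175625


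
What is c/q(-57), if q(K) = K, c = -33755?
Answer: 33755/57 ≈ 592.19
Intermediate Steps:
c/q(-57) = -33755/(-57) = -33755*(-1/57) = 33755/57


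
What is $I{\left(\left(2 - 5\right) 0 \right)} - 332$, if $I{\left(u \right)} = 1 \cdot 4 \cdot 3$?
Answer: $-320$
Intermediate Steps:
$I{\left(u \right)} = 12$ ($I{\left(u \right)} = 4 \cdot 3 = 12$)
$I{\left(\left(2 - 5\right) 0 \right)} - 332 = 12 - 332 = -320$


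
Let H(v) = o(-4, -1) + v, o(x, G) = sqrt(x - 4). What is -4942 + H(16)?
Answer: -4926 + 2*I*sqrt(2) ≈ -4926.0 + 2.8284*I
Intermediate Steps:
o(x, G) = sqrt(-4 + x)
H(v) = v + 2*I*sqrt(2) (H(v) = sqrt(-4 - 4) + v = sqrt(-8) + v = 2*I*sqrt(2) + v = v + 2*I*sqrt(2))
-4942 + H(16) = -4942 + (16 + 2*I*sqrt(2)) = -4926 + 2*I*sqrt(2)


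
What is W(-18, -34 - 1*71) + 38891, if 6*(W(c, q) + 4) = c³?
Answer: 37915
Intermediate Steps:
W(c, q) = -4 + c³/6
W(-18, -34 - 1*71) + 38891 = (-4 + (⅙)*(-18)³) + 38891 = (-4 + (⅙)*(-5832)) + 38891 = (-4 - 972) + 38891 = -976 + 38891 = 37915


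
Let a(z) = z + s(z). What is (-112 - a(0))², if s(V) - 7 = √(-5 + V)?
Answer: (119 + I*√5)² ≈ 14156.0 + 532.18*I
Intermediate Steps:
s(V) = 7 + √(-5 + V)
a(z) = 7 + z + √(-5 + z) (a(z) = z + (7 + √(-5 + z)) = 7 + z + √(-5 + z))
(-112 - a(0))² = (-112 - (7 + 0 + √(-5 + 0)))² = (-112 - (7 + 0 + √(-5)))² = (-112 - (7 + 0 + I*√5))² = (-112 - (7 + I*√5))² = (-112 + (-7 - I*√5))² = (-119 - I*√5)²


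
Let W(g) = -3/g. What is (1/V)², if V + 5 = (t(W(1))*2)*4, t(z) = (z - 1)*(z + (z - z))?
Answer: 1/8281 ≈ 0.00012076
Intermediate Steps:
t(z) = z*(-1 + z) (t(z) = (-1 + z)*(z + 0) = (-1 + z)*z = z*(-1 + z))
V = 91 (V = -5 + (((-3/1)*(-1 - 3/1))*2)*4 = -5 + (((-3*1)*(-1 - 3*1))*2)*4 = -5 + (-3*(-1 - 3)*2)*4 = -5 + (-3*(-4)*2)*4 = -5 + (12*2)*4 = -5 + 24*4 = -5 + 96 = 91)
(1/V)² = (1/91)² = 1/8281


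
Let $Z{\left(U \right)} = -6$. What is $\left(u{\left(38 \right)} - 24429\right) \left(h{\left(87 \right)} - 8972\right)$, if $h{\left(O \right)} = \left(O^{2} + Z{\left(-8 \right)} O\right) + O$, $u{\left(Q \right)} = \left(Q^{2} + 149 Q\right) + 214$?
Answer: $31446342$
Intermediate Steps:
$u{\left(Q \right)} = 214 + Q^{2} + 149 Q$
$h{\left(O \right)} = O^{2} - 5 O$ ($h{\left(O \right)} = \left(O^{2} - 6 O\right) + O = O^{2} - 5 O$)
$\left(u{\left(38 \right)} - 24429\right) \left(h{\left(87 \right)} - 8972\right) = \left(\left(214 + 38^{2} + 149 \cdot 38\right) - 24429\right) \left(87 \left(-5 + 87\right) - 8972\right) = \left(\left(214 + 1444 + 5662\right) - 24429\right) \left(87 \cdot 82 - 8972\right) = \left(7320 - 24429\right) \left(7134 - 8972\right) = \left(-17109\right) \left(-1838\right) = 31446342$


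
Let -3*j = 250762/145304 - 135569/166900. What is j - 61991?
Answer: -93960365909263/1515702350 ≈ -61991.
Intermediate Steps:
j = -461530413/1515702350 (j = -(250762/145304 - 135569/166900)/3 = -(250762*(1/145304) - 135569*1/166900)/3 = -(125381/72652 - 135569/166900)/3 = -⅓*1384591239/1515702350 = -461530413/1515702350 ≈ -0.30450)
j - 61991 = -461530413/1515702350 - 61991 = -93960365909263/1515702350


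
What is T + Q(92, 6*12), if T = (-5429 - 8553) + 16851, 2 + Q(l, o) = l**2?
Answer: 11331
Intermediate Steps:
Q(l, o) = -2 + l**2
T = 2869 (T = -13982 + 16851 = 2869)
T + Q(92, 6*12) = 2869 + (-2 + 92**2) = 2869 + (-2 + 8464) = 2869 + 8462 = 11331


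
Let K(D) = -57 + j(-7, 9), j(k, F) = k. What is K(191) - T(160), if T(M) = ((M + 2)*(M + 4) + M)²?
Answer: -714386048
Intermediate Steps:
K(D) = -64 (K(D) = -57 - 7 = -64)
T(M) = (M + (2 + M)*(4 + M))² (T(M) = ((2 + M)*(4 + M) + M)² = (M + (2 + M)*(4 + M))²)
K(191) - T(160) = -64 - (8 + 160² + 7*160)² = -64 - (8 + 25600 + 1120)² = -64 - 1*26728² = -64 - 1*714385984 = -64 - 714385984 = -714386048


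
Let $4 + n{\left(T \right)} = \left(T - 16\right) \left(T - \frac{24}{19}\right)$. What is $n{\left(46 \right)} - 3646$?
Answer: $- \frac{43850}{19} \approx -2307.9$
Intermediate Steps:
$n{\left(T \right)} = -4 + \left(-16 + T\right) \left(- \frac{24}{19} + T\right)$ ($n{\left(T \right)} = -4 + \left(T - 16\right) \left(T - \frac{24}{19}\right) = -4 + \left(-16 + T\right) \left(T - \frac{24}{19}\right) = -4 + \left(-16 + T\right) \left(- \frac{24}{19} + T\right)$)
$n{\left(46 \right)} - 3646 = \left(\frac{308}{19} + 46^{2} - \frac{15088}{19}\right) - 3646 = \left(\frac{308}{19} + 2116 - \frac{15088}{19}\right) - 3646 = \frac{25424}{19} - 3646 = - \frac{43850}{19}$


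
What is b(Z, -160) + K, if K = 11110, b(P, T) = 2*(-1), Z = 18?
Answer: 11108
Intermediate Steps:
b(P, T) = -2
b(Z, -160) + K = -2 + 11110 = 11108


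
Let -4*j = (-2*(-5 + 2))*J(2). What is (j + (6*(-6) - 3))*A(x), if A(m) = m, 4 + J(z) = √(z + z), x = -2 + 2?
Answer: 0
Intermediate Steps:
x = 0
J(z) = -4 + √2*√z (J(z) = -4 + √(z + z) = -4 + √(2*z) = -4 + √2*√z)
j = 3 (j = -(-2*(-5 + 2))*(-4 + √2*√2)/4 = -(-2*(-3))*(-4 + 2)/4 = -3*(-2)/2 = -¼*(-12) = 3)
(j + (6*(-6) - 3))*A(x) = (3 + (6*(-6) - 3))*0 = (3 + (-36 - 3))*0 = (3 - 39)*0 = -36*0 = 0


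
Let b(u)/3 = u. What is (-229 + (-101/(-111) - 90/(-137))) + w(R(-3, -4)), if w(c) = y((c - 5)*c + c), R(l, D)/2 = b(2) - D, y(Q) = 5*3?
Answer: -3230471/15207 ≈ -212.43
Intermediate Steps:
b(u) = 3*u
y(Q) = 15
R(l, D) = 12 - 2*D (R(l, D) = 2*(3*2 - D) = 2*(6 - D) = 12 - 2*D)
w(c) = 15
(-229 + (-101/(-111) - 90/(-137))) + w(R(-3, -4)) = (-229 + (-101/(-111) - 90/(-137))) + 15 = (-229 + (-101*(-1/111) - 90*(-1/137))) + 15 = (-229 + (101/111 + 90/137)) + 15 = (-229 + 23827/15207) + 15 = -3458576/15207 + 15 = -3230471/15207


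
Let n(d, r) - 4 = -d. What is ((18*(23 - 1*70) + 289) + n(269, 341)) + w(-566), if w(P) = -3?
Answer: -825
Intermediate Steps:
n(d, r) = 4 - d
((18*(23 - 1*70) + 289) + n(269, 341)) + w(-566) = ((18*(23 - 1*70) + 289) + (4 - 1*269)) - 3 = ((18*(23 - 70) + 289) + (4 - 269)) - 3 = ((18*(-47) + 289) - 265) - 3 = ((-846 + 289) - 265) - 3 = (-557 - 265) - 3 = -822 - 3 = -825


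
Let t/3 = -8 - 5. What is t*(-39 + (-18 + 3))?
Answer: 2106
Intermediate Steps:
t = -39 (t = 3*(-8 - 5) = 3*(-13) = -39)
t*(-39 + (-18 + 3)) = -39*(-39 + (-18 + 3)) = -39*(-39 - 15) = -39*(-54) = 2106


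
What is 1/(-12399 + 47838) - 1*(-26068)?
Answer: 923823853/35439 ≈ 26068.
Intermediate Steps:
1/(-12399 + 47838) - 1*(-26068) = 1/35439 + 26068 = 923823853/35439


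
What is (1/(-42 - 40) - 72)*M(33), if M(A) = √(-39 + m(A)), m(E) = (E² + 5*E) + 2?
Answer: -5905*√1217/82 ≈ -2512.2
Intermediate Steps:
m(E) = 2 + E² + 5*E
M(A) = √(-37 + A² + 5*A) (M(A) = √(-39 + (2 + A² + 5*A)) = √(-37 + A² + 5*A))
(1/(-42 - 40) - 72)*M(33) = (1/(-42 - 40) - 72)*√(-37 + 33² + 5*33) = (1/(-82) - 72)*√(-37 + 1089 + 165) = (-1/82 - 72)*√1217 = -5905*√1217/82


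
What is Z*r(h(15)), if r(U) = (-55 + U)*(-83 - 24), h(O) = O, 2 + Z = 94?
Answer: 393760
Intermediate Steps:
Z = 92 (Z = -2 + 94 = 92)
r(U) = 5885 - 107*U (r(U) = (-55 + U)*(-107) = 5885 - 107*U)
Z*r(h(15)) = 92*(5885 - 107*15) = 92*(5885 - 1605) = 92*4280 = 393760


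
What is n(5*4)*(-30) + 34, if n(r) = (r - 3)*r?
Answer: -10166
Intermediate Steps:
n(r) = r*(-3 + r) (n(r) = (-3 + r)*r = r*(-3 + r))
n(5*4)*(-30) + 34 = ((5*4)*(-3 + 5*4))*(-30) + 34 = (20*(-3 + 20))*(-30) + 34 = (20*17)*(-30) + 34 = 340*(-30) + 34 = -10200 + 34 = -10166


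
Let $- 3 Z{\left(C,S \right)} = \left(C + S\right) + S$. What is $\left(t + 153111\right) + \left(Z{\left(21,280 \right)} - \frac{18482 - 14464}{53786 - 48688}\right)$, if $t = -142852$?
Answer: $\frac{76963577}{7647} \approx 10065.0$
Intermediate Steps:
$Z{\left(C,S \right)} = - \frac{2 S}{3} - \frac{C}{3}$ ($Z{\left(C,S \right)} = - \frac{\left(C + S\right) + S}{3} = - \frac{C + 2 S}{3} = - \frac{2 S}{3} - \frac{C}{3}$)
$\left(t + 153111\right) + \left(Z{\left(21,280 \right)} - \frac{18482 - 14464}{53786 - 48688}\right) = \left(-142852 + 153111\right) - \left(\frac{581}{3} + \frac{18482 - 14464}{53786 - 48688}\right) = 10259 - \left(\frac{581}{3} + \frac{4018}{5098}\right) = 10259 - \left(\frac{581}{3} + 4018 \cdot \frac{1}{5098}\right) = 10259 - \frac{1486996}{7647} = \frac{76963577}{7647}$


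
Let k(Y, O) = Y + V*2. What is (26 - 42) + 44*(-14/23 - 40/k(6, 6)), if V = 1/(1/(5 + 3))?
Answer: -2824/23 ≈ -122.78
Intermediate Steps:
V = 8 (V = 1/(1/8) = 1/(⅛) = 8)
k(Y, O) = 16 + Y (k(Y, O) = Y + 8*2 = Y + 16 = 16 + Y)
(26 - 42) + 44*(-14/23 - 40/k(6, 6)) = (26 - 42) + 44*(-14/23 - 40/(16 + 6)) = -16 + 44*(-14*1/23 - 40/22) = -16 + 44*(-14/23 - 40*1/22) = -16 + 44*(-14/23 - 20/11) = -16 + 44*(-614/253) = -16 - 2456/23 = -2824/23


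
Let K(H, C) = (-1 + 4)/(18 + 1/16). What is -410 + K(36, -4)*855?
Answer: -77450/289 ≈ -267.99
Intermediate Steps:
K(H, C) = 48/289 (K(H, C) = 3/(18 + 1/16) = 3/(289/16) = 3*(16/289) = 48/289)
-410 + K(36, -4)*855 = -410 + (48/289)*855 = -410 + 41040/289 = -77450/289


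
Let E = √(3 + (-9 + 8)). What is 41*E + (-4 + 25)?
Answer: 21 + 41*√2 ≈ 78.983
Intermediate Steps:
E = √2 (E = √(3 - 1) = √2 ≈ 1.4142)
41*E + (-4 + 25) = 41*√2 + (-4 + 25) = 41*√2 + 21 = 21 + 41*√2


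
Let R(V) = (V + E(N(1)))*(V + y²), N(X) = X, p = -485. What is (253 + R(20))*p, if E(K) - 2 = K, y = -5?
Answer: -624680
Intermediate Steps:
E(K) = 2 + K
R(V) = (3 + V)*(25 + V) (R(V) = (V + (2 + 1))*(V + (-5)²) = (V + 3)*(V + 25) = (3 + V)*(25 + V))
(253 + R(20))*p = (253 + (75 + 20² + 28*20))*(-485) = (253 + (75 + 400 + 560))*(-485) = (253 + 1035)*(-485) = 1288*(-485) = -624680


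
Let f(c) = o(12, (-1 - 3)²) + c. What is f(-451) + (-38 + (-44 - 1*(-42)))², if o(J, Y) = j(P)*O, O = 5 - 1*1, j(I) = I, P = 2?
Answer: 1157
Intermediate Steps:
O = 4 (O = 5 - 1 = 4)
o(J, Y) = 8 (o(J, Y) = 2*4 = 8)
f(c) = 8 + c
f(-451) + (-38 + (-44 - 1*(-42)))² = (8 - 451) + (-38 + (-44 - 1*(-42)))² = -443 + (-38 + (-44 + 42))² = -443 + (-38 - 2)² = -443 + (-40)² = -443 + 1600 = 1157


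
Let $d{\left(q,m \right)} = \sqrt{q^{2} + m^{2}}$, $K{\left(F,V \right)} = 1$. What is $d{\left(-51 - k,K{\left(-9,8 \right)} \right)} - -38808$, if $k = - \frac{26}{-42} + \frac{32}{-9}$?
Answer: $38808 + \frac{\sqrt{9172753}}{63} \approx 38856.0$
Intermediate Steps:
$k = - \frac{185}{63}$ ($k = \left(-26\right) \left(- \frac{1}{42}\right) + 32 \left(- \frac{1}{9}\right) = \frac{13}{21} - \frac{32}{9} = - \frac{185}{63} \approx -2.9365$)
$d{\left(q,m \right)} = \sqrt{m^{2} + q^{2}}$
$d{\left(-51 - k,K{\left(-9,8 \right)} \right)} - -38808 = \sqrt{1^{2} + \left(-51 - - \frac{185}{63}\right)^{2}} - -38808 = \sqrt{1 + \left(-51 + \frac{185}{63}\right)^{2}} + 38808 = \sqrt{1 + \left(- \frac{3028}{63}\right)^{2}} + 38808 = \sqrt{1 + \frac{9168784}{3969}} + 38808 = \sqrt{\frac{9172753}{3969}} + 38808 = \frac{\sqrt{9172753}}{63} + 38808 = 38808 + \frac{\sqrt{9172753}}{63}$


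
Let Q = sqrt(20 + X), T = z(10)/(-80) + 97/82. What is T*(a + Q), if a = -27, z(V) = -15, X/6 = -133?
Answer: -24273/656 + 899*I*sqrt(778)/656 ≈ -37.002 + 38.225*I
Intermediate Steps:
X = -798 (X = 6*(-133) = -798)
T = 899/656 (T = -15/(-80) + 97/82 = -15*(-1/80) + 97*(1/82) = 3/16 + 97/82 = 899/656 ≈ 1.3704)
Q = I*sqrt(778) (Q = sqrt(20 - 798) = sqrt(-778) = I*sqrt(778) ≈ 27.893*I)
T*(a + Q) = 899*(-27 + I*sqrt(778))/656 = -24273/656 + 899*I*sqrt(778)/656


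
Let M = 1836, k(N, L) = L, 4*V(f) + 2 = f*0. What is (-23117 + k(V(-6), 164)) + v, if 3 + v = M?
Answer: -21120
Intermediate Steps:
V(f) = -½ (V(f) = -½ + (f*0)/4 = -½ + (¼)*0 = -½ + 0 = -½)
v = 1833 (v = -3 + 1836 = 1833)
(-23117 + k(V(-6), 164)) + v = (-23117 + 164) + 1833 = -22953 + 1833 = -21120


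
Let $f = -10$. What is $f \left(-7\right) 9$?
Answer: $630$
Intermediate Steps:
$f \left(-7\right) 9 = \left(-10\right) \left(-7\right) 9 = 70 \cdot 9 = 630$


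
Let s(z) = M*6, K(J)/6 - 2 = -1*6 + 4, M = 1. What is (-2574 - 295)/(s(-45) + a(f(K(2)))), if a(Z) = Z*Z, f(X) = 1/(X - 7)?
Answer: -140581/295 ≈ -476.55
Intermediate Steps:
K(J) = 0 (K(J) = 12 + 6*(-1*6 + 4) = 12 + 6*(-6 + 4) = 12 + 6*(-2) = 12 - 12 = 0)
f(X) = 1/(-7 + X)
s(z) = 6 (s(z) = 1*6 = 6)
a(Z) = Z²
(-2574 - 295)/(s(-45) + a(f(K(2)))) = (-2574 - 295)/(6 + (1/(-7 + 0))²) = -2869/(6 + (1/(-7))²) = -2869/(6 + (-⅐)²) = -2869/(6 + 1/49) = -2869/295/49 = -2869*49/295 = -140581/295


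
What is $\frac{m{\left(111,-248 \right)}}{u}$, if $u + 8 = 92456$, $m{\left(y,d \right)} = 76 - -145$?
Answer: $\frac{221}{92448} \approx 0.0023905$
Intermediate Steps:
$m{\left(y,d \right)} = 221$ ($m{\left(y,d \right)} = 76 + 145 = 221$)
$u = 92448$ ($u = -8 + 92456 = 92448$)
$\frac{m{\left(111,-248 \right)}}{u} = \frac{221}{92448}$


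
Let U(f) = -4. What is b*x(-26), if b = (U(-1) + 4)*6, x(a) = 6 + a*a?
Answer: 0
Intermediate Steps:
x(a) = 6 + a²
b = 0 (b = (-4 + 4)*6 = 0*6 = 0)
b*x(-26) = 0*(6 + (-26)²) = 0*(6 + 676) = 0*682 = 0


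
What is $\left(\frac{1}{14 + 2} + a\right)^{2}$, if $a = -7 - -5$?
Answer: $\frac{961}{256} \approx 3.7539$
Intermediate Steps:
$a = -2$ ($a = -7 + 5 = -2$)
$\left(\frac{1}{14 + 2} + a\right)^{2} = \left(\frac{1}{14 + 2} - 2\right)^{2} = \left(\frac{1}{16} - 2\right)^{2} = \left(- \frac{31}{16}\right)^{2} = \frac{961}{256}$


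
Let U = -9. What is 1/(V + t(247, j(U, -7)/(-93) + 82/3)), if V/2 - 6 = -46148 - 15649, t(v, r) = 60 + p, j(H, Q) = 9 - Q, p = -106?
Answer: -1/123628 ≈ -8.0888e-6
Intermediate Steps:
t(v, r) = -46 (t(v, r) = 60 - 106 = -46)
V = -123582 (V = 12 + 2*(-46148 - 15649) = 12 + 2*(-61797) = 12 - 123594 = -123582)
1/(V + t(247, j(U, -7)/(-93) + 82/3)) = 1/(-123582 - 46) = 1/(-123628) = -1/123628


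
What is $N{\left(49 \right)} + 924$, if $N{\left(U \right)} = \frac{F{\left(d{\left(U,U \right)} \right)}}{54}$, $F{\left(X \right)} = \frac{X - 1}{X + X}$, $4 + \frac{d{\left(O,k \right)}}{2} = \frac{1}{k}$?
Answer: $\frac{38919319}{42120} \approx 924.01$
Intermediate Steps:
$d{\left(O,k \right)} = -8 + \frac{2}{k}$
$F{\left(X \right)} = \frac{-1 + X}{2 X}$
$N{\left(U \right)} = \frac{-9 + \frac{2}{U}}{108 \left(-8 + \frac{2}{U}\right)}$ ($N{\left(U \right)} = \frac{\frac{1}{2} \frac{1}{-8 + \frac{2}{U}} \left(-1 - \left(8 - \frac{2}{U}\right)\right)}{54} = \frac{-9 + \frac{2}{U}}{2 \left(-8 + \frac{2}{U}\right)} \frac{1}{54} = \frac{-9 + \frac{2}{U}}{108 \left(-8 + \frac{2}{U}\right)}$)
$N{\left(49 \right)} + 924 = \frac{-2 + 9 \cdot 49}{216 \left(-1 + 4 \cdot 49\right)} + 924 = \frac{-2 + 441}{216 \left(-1 + 196\right)} + 924 = \frac{1}{216} \cdot \frac{1}{195} \cdot 439 + 924 = \frac{439}{42120} + 924 = \frac{38919319}{42120}$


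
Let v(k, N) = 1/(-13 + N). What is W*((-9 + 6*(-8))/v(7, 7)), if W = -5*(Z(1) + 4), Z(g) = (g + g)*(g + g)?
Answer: -13680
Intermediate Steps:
Z(g) = 4*g² (Z(g) = (2*g)*(2*g) = 4*g²)
W = -40 (W = -5*(4*1² + 4) = -5*(4*1 + 4) = -5*(4 + 4) = -5*8 = -40)
W*((-9 + 6*(-8))/v(7, 7)) = -40*(-9 + 6*(-8))/(1/(-13 + 7)) = -40*(-9 - 48)/(1/(-6)) = -(-2280)/(-⅙) = -(-2280)*(-6) = -40*342 = -13680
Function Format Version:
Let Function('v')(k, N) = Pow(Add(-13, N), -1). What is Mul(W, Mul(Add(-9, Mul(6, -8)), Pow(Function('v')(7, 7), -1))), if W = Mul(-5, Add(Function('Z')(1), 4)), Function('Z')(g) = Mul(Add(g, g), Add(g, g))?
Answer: -13680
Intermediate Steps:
Function('Z')(g) = Mul(4, Pow(g, 2)) (Function('Z')(g) = Mul(Mul(2, g), Mul(2, g)) = Mul(4, Pow(g, 2)))
W = -40 (W = Mul(-5, Add(Mul(4, Pow(1, 2)), 4)) = Mul(-5, Add(Mul(4, 1), 4)) = Mul(-5, Add(4, 4)) = Mul(-5, 8) = -40)
Mul(W, Mul(Add(-9, Mul(6, -8)), Pow(Function('v')(7, 7), -1))) = Mul(-40, Mul(Add(-9, Mul(6, -8)), Pow(Pow(Add(-13, 7), -1), -1))) = Mul(-40, Mul(Add(-9, -48), Pow(Pow(-6, -1), -1))) = Mul(-40, Mul(-57, Pow(Rational(-1, 6), -1))) = Mul(-40, Mul(-57, -6)) = Mul(-40, 342) = -13680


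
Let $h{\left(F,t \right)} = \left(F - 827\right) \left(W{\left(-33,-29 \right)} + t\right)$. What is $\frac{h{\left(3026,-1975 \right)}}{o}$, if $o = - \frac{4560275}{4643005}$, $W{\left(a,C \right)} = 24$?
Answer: $\frac{3983929511649}{912055} \approx 4.3681 \cdot 10^{6}$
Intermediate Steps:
$h{\left(F,t \right)} = \left(-827 + F\right) \left(24 + t\right)$ ($h{\left(F,t \right)} = \left(F - 827\right) \left(24 + t\right) = \left(-827 + F\right) \left(24 + t\right)$)
$o = - \frac{912055}{928601}$ ($o = \left(-4560275\right) \frac{1}{4643005} = - \frac{912055}{928601} \approx -0.98218$)
$\frac{h{\left(3026,-1975 \right)}}{o} = \frac{-19848 - -1633325 + 24 \cdot 3026 + 3026 \left(-1975\right)}{- \frac{912055}{928601}} = \left(-19848 + 1633325 + 72624 - 5976350\right) \left(- \frac{928601}{912055}\right) = \left(-4290249\right) \left(- \frac{928601}{912055}\right) = \frac{3983929511649}{912055}$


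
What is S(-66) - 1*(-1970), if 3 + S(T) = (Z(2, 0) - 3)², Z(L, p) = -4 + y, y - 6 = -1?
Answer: 1971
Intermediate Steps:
y = 5 (y = 6 - 1 = 5)
Z(L, p) = 1 (Z(L, p) = -4 + 5 = 1)
S(T) = 1 (S(T) = -3 + (1 - 3)² = -3 + (-2)² = -3 + 4 = 1)
S(-66) - 1*(-1970) = 1 - 1*(-1970) = 1 + 1970 = 1971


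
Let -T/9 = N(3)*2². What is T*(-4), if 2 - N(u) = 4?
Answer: -288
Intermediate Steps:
N(u) = -2 (N(u) = 2 - 1*4 = 2 - 4 = -2)
T = 72 (T = -(-18)*2² = -(-18)*4 = -9*(-8) = 72)
T*(-4) = 72*(-4) = -288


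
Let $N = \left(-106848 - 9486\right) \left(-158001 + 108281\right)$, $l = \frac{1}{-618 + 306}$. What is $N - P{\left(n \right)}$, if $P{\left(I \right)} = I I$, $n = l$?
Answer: $\frac{563050008069119}{97344} \approx 5.7841 \cdot 10^{9}$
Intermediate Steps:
$l = - \frac{1}{312}$ ($l = \frac{1}{-312} = - \frac{1}{312} \approx -0.0032051$)
$N = 5784126480$ ($N = \left(-116334\right) \left(-49720\right) = 5784126480$)
$n = - \frac{1}{312} \approx -0.0032051$
$P{\left(I \right)} = I^{2}$
$N - P{\left(n \right)} = 5784126480 - \left(- \frac{1}{312}\right)^{2} = 5784126480 - \frac{1}{97344} = \frac{563050008069119}{97344}$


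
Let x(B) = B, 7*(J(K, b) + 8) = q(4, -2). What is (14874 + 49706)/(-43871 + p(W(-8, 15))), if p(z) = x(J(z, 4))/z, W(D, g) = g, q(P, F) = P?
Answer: -6780900/4606507 ≈ -1.4720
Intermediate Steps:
J(K, b) = -52/7 (J(K, b) = -8 + (1/7)*4 = -8 + 4/7 = -52/7)
p(z) = -52/(7*z)
(14874 + 49706)/(-43871 + p(W(-8, 15))) = (14874 + 49706)/(-43871 - 52/7/15) = 64580/(-43871 - 52/7*1/15) = 64580/(-43871 - 52/105) = 64580/(-4606507/105) = 64580*(-105/4606507) = -6780900/4606507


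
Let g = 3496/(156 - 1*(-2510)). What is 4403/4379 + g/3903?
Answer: 22915138189/22782618921 ≈ 1.0058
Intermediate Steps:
g = 1748/1333 (g = 3496/(156 + 2510) = 3496/2666 = 3496*(1/2666) = 1748/1333 ≈ 1.3113)
4403/4379 + g/3903 = 4403/4379 + (1748/1333)/3903 = 4403*(1/4379) + (1748/1333)*(1/3903) = 4403/4379 + 1748/5202699 = 22915138189/22782618921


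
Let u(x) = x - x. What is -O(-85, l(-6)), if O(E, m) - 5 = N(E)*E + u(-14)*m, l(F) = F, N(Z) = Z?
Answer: -7230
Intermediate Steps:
u(x) = 0
O(E, m) = 5 + E**2 (O(E, m) = 5 + (E*E + 0*m) = 5 + (E**2 + 0) = 5 + E**2)
-O(-85, l(-6)) = -(5 + (-85)**2) = -(5 + 7225) = -1*7230 = -7230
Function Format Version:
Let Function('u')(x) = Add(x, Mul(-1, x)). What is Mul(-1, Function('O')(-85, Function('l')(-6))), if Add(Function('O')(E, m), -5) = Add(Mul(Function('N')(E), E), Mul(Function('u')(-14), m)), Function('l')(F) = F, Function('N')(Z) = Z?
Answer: -7230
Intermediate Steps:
Function('u')(x) = 0
Function('O')(E, m) = Add(5, Pow(E, 2)) (Function('O')(E, m) = Add(5, Add(Mul(E, E), Mul(0, m))) = Add(5, Add(Pow(E, 2), 0)) = Add(5, Pow(E, 2)))
Mul(-1, Function('O')(-85, Function('l')(-6))) = Mul(-1, Add(5, Pow(-85, 2))) = Mul(-1, Add(5, 7225)) = Mul(-1, 7230) = -7230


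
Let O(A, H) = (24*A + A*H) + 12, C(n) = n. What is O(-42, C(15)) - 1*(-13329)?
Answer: 11703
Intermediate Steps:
O(A, H) = 12 + 24*A + A*H
O(-42, C(15)) - 1*(-13329) = (12 + 24*(-42) - 42*15) - 1*(-13329) = (12 - 1008 - 630) + 13329 = -1626 + 13329 = 11703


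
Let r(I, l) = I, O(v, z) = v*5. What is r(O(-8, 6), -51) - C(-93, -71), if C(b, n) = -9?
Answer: -31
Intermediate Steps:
O(v, z) = 5*v
r(O(-8, 6), -51) - C(-93, -71) = 5*(-8) - 1*(-9) = -40 + 9 = -31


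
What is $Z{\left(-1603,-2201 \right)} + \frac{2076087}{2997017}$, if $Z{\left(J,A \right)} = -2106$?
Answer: $- \frac{6309641715}{2997017} \approx -2105.3$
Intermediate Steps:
$Z{\left(-1603,-2201 \right)} + \frac{2076087}{2997017} = -2106 + \frac{2076087}{2997017} = - \frac{6309641715}{2997017}$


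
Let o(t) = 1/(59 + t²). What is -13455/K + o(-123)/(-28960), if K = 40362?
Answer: -986351253127/2958833816960 ≈ -0.33336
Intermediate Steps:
-13455/K + o(-123)/(-28960) = -13455/40362 + 1/((59 + (-123)²)*(-28960)) = -13455*1/40362 - 1/28960/(59 + 15129) = -4485/13454 - 1/28960/15188 = -4485/13454 + (1/15188)*(-1/28960) = -4485/13454 - 1/439844480 = -986351253127/2958833816960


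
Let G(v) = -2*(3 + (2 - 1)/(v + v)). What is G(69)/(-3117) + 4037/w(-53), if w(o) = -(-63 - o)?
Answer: 868253851/2150730 ≈ 403.70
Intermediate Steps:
G(v) = -6 - 1/v (G(v) = -2*(3 + 1/(2*v)) = -6 - 1/v)
w(o) = 63 + o
G(69)/(-3117) + 4037/w(-53) = (-6 - 1/69)/(-3117) + 4037/(63 - 53) = (-6 - 1*1/69)*(-1/3117) + 4037/10 = (-6 - 1/69)*(-1/3117) + 4037*(1/10) = -415/69*(-1/3117) + 4037/10 = 415/215073 + 4037/10 = 868253851/2150730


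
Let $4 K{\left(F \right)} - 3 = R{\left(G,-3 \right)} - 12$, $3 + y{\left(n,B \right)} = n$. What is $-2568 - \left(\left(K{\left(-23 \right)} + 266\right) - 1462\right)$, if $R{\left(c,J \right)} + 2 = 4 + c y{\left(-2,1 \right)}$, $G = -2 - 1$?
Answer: $-1374$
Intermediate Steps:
$y{\left(n,B \right)} = -3 + n$
$G = -3$
$R{\left(c,J \right)} = 2 - 5 c$ ($R{\left(c,J \right)} = -2 + \left(4 + c \left(-3 - 2\right)\right) = -2 + \left(4 + c \left(-5\right)\right) = -2 - \left(-4 + 5 c\right) = 2 - 5 c$)
$K{\left(F \right)} = 2$ ($K{\left(F \right)} = \frac{3}{4} + \frac{\left(2 - -15\right) - 12}{4} = \frac{3}{4} + \frac{\left(2 + 15\right) - 12}{4} = \frac{3}{4} + \frac{17 - 12}{4} = \frac{3}{4} + \frac{1}{4} \cdot 5 = \frac{3}{4} + \frac{5}{4} = 2$)
$-2568 - \left(\left(K{\left(-23 \right)} + 266\right) - 1462\right) = -2568 - \left(\left(2 + 266\right) - 1462\right) = -2568 - \left(268 - 1462\right) = -2568 - -1194 = -2568 + 1194 = -1374$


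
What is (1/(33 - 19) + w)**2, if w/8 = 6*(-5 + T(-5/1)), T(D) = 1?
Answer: 7219969/196 ≈ 36837.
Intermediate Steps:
w = -192 (w = 8*(6*(-5 + 1)) = 8*(6*(-4)) = 8*(-24) = -192)
(1/(33 - 19) + w)**2 = (1/(33 - 19) - 192)**2 = (1/14 - 192)**2 = (-2687/14)**2 = 7219969/196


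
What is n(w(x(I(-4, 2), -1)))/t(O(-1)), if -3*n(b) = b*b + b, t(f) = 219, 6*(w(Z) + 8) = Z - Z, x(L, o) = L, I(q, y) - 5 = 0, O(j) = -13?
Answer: -56/657 ≈ -0.085236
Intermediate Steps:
I(q, y) = 5 (I(q, y) = 5 + 0 = 5)
w(Z) = -8 (w(Z) = -8 + (Z - Z)/6 = -8 + (⅙)*0 = -8 + 0 = -8)
n(b) = -b/3 - b²/3 (n(b) = -(b*b + b)/3 = -(b² + b)/3 = -(b + b²)/3 = -b/3 - b²/3)
n(w(x(I(-4, 2), -1)))/t(O(-1)) = -⅓*(-8)*(1 - 8)/219 = -⅓*(-8)*(-7)*(1/219) = -56/3*1/219 = -56/657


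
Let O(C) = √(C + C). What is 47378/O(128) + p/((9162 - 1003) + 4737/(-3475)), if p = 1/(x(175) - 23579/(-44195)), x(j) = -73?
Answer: 268835248028199799/90788213324928 ≈ 2961.1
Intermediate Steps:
O(C) = √2*√C (O(C) = √(2*C) = √2*√C)
p = -44195/3202656 (p = 1/(-73 - 23579/(-44195)) = 1/(-73 - 23579*(-1/44195)) = 1/(-73 + 23579/44195) = 1/(-3202656/44195) = -44195/3202656 ≈ -0.013799)
47378/O(128) + p/((9162 - 1003) + 4737/(-3475)) = 47378/((√2*√128)) - 44195/(3202656*((9162 - 1003) + 4737/(-3475))) = 47378/((√2*(8*√2))) - 44195/(3202656*(8159 + 4737*(-1/3475))) = 47378/16 - 44195/(3202656*(8159 - 4737/3475)) = 47378*(1/16) - 44195/(3202656*28347788/3475) = 23689/8 - 44195/3202656*3475/28347788 = 23689/8 - 153577625/90788213324928 = 268835248028199799/90788213324928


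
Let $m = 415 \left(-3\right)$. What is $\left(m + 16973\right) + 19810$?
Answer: $35538$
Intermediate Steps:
$m = -1245$
$\left(m + 16973\right) + 19810 = \left(-1245 + 16973\right) + 19810 = 15728 + 19810 = 35538$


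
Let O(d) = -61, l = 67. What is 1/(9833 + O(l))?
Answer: 1/9772 ≈ 0.00010233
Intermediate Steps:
1/(9833 + O(l)) = 1/(9833 - 61) = 1/9772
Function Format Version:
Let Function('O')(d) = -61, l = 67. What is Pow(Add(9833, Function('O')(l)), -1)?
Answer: Rational(1, 9772) ≈ 0.00010233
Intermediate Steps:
Pow(Add(9833, Function('O')(l)), -1) = Pow(Add(9833, -61), -1) = Pow(9772, -1) = Rational(1, 9772)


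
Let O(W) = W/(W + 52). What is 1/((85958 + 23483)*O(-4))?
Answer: -12/109441 ≈ -0.00010965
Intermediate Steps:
O(W) = W/(52 + W)
1/((85958 + 23483)*O(-4)) = 1/((85958 + 23483)*((-4/(52 - 4)))) = 1/(109441*((-4/48))) = 1/(109441*((-4*1/48))) = 1/(109441*(-1/12)) = (1/109441)*(-12) = -12/109441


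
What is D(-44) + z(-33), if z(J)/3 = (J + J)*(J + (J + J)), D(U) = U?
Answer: 19558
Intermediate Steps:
z(J) = 18*J**2 (z(J) = 3*((J + J)*(J + (J + J))) = 3*((2*J)*(J + 2*J)) = 3*((2*J)*(3*J)) = 3*(6*J**2) = 18*J**2)
D(-44) + z(-33) = -44 + 18*(-33)**2 = -44 + 18*1089 = -44 + 19602 = 19558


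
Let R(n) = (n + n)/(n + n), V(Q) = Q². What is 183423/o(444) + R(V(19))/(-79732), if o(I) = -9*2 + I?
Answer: 2437447035/5660972 ≈ 430.57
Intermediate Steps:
R(n) = 1 (R(n) = (2*n)/((2*n)) = (2*n)*(1/(2*n)) = 1)
o(I) = -18 + I
183423/o(444) + R(V(19))/(-79732) = 183423/(-18 + 444) + 1/(-79732) = 183423/426 + 1*(-1/79732) = 183423*(1/426) - 1/79732 = 61141/142 - 1/79732 = 2437447035/5660972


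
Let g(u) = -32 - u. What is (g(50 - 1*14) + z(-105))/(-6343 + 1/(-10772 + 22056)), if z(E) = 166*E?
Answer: 197447432/71574411 ≈ 2.7586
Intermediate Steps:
(g(50 - 1*14) + z(-105))/(-6343 + 1/(-10772 + 22056)) = ((-32 - (50 - 1*14)) + 166*(-105))/(-6343 + 1/(-10772 + 22056)) = ((-32 - (50 - 14)) - 17430)/(-6343 + 1/11284) = ((-32 - 1*36) - 17430)/(-6343 + 1/11284) = ((-32 - 36) - 17430)/(-71574411/11284) = (-68 - 17430)*(-11284/71574411) = -17498*(-11284/71574411) = 197447432/71574411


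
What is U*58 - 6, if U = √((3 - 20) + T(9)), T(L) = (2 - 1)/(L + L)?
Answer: -6 + 29*I*√610/3 ≈ -6.0 + 238.75*I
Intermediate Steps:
T(L) = 1/(2*L)
U = I*√610/6 (U = √((3 - 20) + (½)/9) = √(-17 + (½)*(⅑)) = √(-17 + 1/18) = √(-305/18) = I*√610/6 ≈ 4.1164*I)
U*58 - 6 = (I*√610/6)*58 - 6 = 29*I*√610/3 - 6 = -6 + 29*I*√610/3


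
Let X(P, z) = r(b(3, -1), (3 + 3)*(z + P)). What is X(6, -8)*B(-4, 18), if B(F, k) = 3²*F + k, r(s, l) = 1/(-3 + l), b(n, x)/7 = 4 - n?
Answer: 6/5 ≈ 1.2000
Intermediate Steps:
b(n, x) = 28 - 7*n (b(n, x) = 7*(4 - n) = 28 - 7*n)
X(P, z) = 1/(-3 + 6*P + 6*z) (X(P, z) = 1/(-3 + (3 + 3)*(z + P)) = 1/(-3 + 6*(P + z)) = 1/(-3 + (6*P + 6*z)) = 1/(-3 + 6*P + 6*z))
B(F, k) = k + 9*F (B(F, k) = 9*F + k = k + 9*F)
X(6, -8)*B(-4, 18) = (1/(3*(-1 + 2*6 + 2*(-8))))*(18 + 9*(-4)) = (1/(3*(-1 + 12 - 16)))*(18 - 36) = ((⅓)/(-5))*(-18) = ((⅓)*(-⅕))*(-18) = -1/15*(-18) = 6/5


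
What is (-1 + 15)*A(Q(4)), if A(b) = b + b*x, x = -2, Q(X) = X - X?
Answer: 0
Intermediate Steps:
Q(X) = 0
A(b) = -b (A(b) = b + b*(-2) = b - 2*b = -b)
(-1 + 15)*A(Q(4)) = (-1 + 15)*(-1*0) = 14*0 = 0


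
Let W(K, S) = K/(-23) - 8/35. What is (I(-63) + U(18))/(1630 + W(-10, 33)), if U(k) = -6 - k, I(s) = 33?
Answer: 7245/1312316 ≈ 0.0055208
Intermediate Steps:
W(K, S) = -8/35 - K/23 (W(K, S) = K*(-1/23) - 8*1/35 = -K/23 - 8/35 = -8/35 - K/23)
(I(-63) + U(18))/(1630 + W(-10, 33)) = (33 + (-6 - 1*18))/(1630 + (-8/35 - 1/23*(-10))) = (33 + (-6 - 18))/(1630 + (-8/35 + 10/23)) = (33 - 24)/(1630 + 166/805) = 9/(1312316/805) = 9*(805/1312316) = 7245/1312316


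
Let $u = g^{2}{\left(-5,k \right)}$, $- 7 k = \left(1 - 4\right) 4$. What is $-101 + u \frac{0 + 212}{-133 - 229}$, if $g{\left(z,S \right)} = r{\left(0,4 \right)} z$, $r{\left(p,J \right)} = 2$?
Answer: $- \frac{28881}{181} \approx -159.56$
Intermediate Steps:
$k = \frac{12}{7}$ ($k = - \frac{\left(1 - 4\right) 4}{7} = - \frac{\left(-3\right) 4}{7} = \left(- \frac{1}{7}\right) \left(-12\right) = \frac{12}{7} \approx 1.7143$)
$g{\left(z,S \right)} = 2 z$
$u = 100$ ($u = \left(2 \left(-5\right)\right)^{2} = \left(-10\right)^{2} = 100$)
$-101 + u \frac{0 + 212}{-133 - 229} = -101 + 100 \frac{0 + 212}{-133 - 229} = -101 + 100 \frac{212}{-362} = -101 + 100 \cdot 212 \left(- \frac{1}{362}\right) = -101 + 100 \left(- \frac{106}{181}\right) = -101 - \frac{10600}{181} = - \frac{28881}{181}$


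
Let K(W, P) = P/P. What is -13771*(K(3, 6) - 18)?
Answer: 234107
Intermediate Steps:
K(W, P) = 1
-13771*(K(3, 6) - 18) = -13771*(1 - 18) = -13771*(-17) = 234107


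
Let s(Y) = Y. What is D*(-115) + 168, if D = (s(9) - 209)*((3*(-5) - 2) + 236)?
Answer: 5037168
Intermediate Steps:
D = -43800 (D = (9 - 209)*((3*(-5) - 2) + 236) = -200*((-15 - 2) + 236) = -200*(-17 + 236) = -200*219 = -43800)
D*(-115) + 168 = -43800*(-115) + 168 = 5037000 + 168 = 5037168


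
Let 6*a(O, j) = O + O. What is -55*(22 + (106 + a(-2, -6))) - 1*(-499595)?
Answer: 1477775/3 ≈ 4.9259e+5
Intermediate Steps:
a(O, j) = O/3 (a(O, j) = (O + O)/6 = (2*O)/6 = O/3)
-55*(22 + (106 + a(-2, -6))) - 1*(-499595) = -55*(22 + (106 + (1/3)*(-2))) - 1*(-499595) = -55*(22 + (106 - 2/3)) + 499595 = -55*(22 + 316/3) + 499595 = -55*382/3 + 499595 = -21010/3 + 499595 = 1477775/3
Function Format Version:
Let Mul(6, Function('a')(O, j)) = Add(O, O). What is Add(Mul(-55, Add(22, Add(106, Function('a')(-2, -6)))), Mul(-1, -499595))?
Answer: Rational(1477775, 3) ≈ 4.9259e+5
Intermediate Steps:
Function('a')(O, j) = Mul(Rational(1, 3), O) (Function('a')(O, j) = Mul(Rational(1, 6), Add(O, O)) = Mul(Rational(1, 6), Mul(2, O)) = Mul(Rational(1, 3), O))
Add(Mul(-55, Add(22, Add(106, Function('a')(-2, -6)))), Mul(-1, -499595)) = Add(Mul(-55, Add(22, Add(106, Mul(Rational(1, 3), -2)))), Mul(-1, -499595)) = Add(Mul(-55, Add(22, Add(106, Rational(-2, 3)))), 499595) = Add(Mul(-55, Add(22, Rational(316, 3))), 499595) = Add(Mul(-55, Rational(382, 3)), 499595) = Add(Rational(-21010, 3), 499595) = Rational(1477775, 3)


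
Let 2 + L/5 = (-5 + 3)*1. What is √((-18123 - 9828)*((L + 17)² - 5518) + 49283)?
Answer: √154031342 ≈ 12411.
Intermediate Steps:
L = -20 (L = -10 + 5*((-5 + 3)*1) = -10 + 5*(-2*1) = -10 + 5*(-2) = -10 - 10 = -20)
√((-18123 - 9828)*((L + 17)² - 5518) + 49283) = √((-18123 - 9828)*((-20 + 17)² - 5518) + 49283) = √(-27951*((-3)² - 5518) + 49283) = √(-27951*(9 - 5518) + 49283) = √(-27951*(-5509) + 49283) = √(153982059 + 49283) = √154031342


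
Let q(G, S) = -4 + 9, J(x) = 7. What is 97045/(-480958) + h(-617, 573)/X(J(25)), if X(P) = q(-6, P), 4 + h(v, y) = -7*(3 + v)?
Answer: 2064748427/2404790 ≈ 858.60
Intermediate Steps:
q(G, S) = 5
h(v, y) = -25 - 7*v (h(v, y) = -4 - 7*(3 + v) = -4 + (-21 - 7*v) = -25 - 7*v)
X(P) = 5
97045/(-480958) + h(-617, 573)/X(J(25)) = 97045/(-480958) + (-25 - 7*(-617))/5 = 97045*(-1/480958) + (-25 + 4319)*(⅕) = -97045/480958 + 4294*(⅕) = -97045/480958 + 4294/5 = 2064748427/2404790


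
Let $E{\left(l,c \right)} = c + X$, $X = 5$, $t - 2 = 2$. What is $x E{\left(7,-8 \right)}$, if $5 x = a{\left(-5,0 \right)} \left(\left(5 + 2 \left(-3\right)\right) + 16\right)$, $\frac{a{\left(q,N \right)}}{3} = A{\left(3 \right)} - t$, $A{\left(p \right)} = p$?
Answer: $27$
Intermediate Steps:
$t = 4$ ($t = 2 + 2 = 4$)
$a{\left(q,N \right)} = -3$ ($a{\left(q,N \right)} = 3 \left(3 - 4\right) = 3 \left(-1\right) = -3$)
$E{\left(l,c \right)} = 5 + c$ ($E{\left(l,c \right)} = c + 5 = 5 + c$)
$x = -9$ ($x = \frac{\left(-3\right) \left(\left(5 + 2 \left(-3\right)\right) + 16\right)}{5} = \frac{\left(-3\right) \left(\left(5 - 6\right) + 16\right)}{5} = \frac{\left(-3\right) \left(-1 + 16\right)}{5} = \frac{\left(-3\right) 15}{5} = \frac{1}{5} \left(-45\right) = -9$)
$x E{\left(7,-8 \right)} = - 9 \left(5 - 8\right) = \left(-9\right) \left(-3\right) = 27$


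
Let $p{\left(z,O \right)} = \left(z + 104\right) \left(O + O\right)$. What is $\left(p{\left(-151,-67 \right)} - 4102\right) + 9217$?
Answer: $11413$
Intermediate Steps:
$p{\left(z,O \right)} = 2 O \left(104 + z\right)$ ($p{\left(z,O \right)} = \left(104 + z\right) 2 O = 2 O \left(104 + z\right)$)
$\left(p{\left(-151,-67 \right)} - 4102\right) + 9217 = \left(2 \left(-67\right) \left(104 - 151\right) - 4102\right) + 9217 = \left(2 \left(-67\right) \left(-47\right) + \left(-9716 + 5614\right)\right) + 9217 = \left(6298 - 4102\right) + 9217 = 2196 + 9217 = 11413$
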